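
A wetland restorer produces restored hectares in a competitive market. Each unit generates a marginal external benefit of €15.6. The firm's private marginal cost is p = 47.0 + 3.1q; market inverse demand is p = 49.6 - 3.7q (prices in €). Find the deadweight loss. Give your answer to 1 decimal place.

Market equilibrium (private): 47.0 + 3.1q = 49.6 - 3.7q → q_m = 0.3824.
Social marginal cost = private MC − MEB = 31.4 + 3.1q.
Set SMC = demand: 31.4 + 3.1q = 49.6 - 3.7q → q* = 2.6765.
The welfare-loss triangle has base |q_m − q*| and height MEB(q_m) (the vertical gap between SMC and demand is zero at q* and MEB at q_m).
DWL = ½ × 2.2941 × 15.6000 = 17.8940.

DWL = €17.9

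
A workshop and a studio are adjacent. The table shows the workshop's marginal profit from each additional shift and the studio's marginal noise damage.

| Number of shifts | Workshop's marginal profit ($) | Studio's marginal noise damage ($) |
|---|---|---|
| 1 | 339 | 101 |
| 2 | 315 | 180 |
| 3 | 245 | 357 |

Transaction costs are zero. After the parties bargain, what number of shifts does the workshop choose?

Bargaining reaches the level where marginal profit last exceeds marginal noise damage.
That holds through level 2 (315 ≥ 180) but not at 3 (245 < 357).

2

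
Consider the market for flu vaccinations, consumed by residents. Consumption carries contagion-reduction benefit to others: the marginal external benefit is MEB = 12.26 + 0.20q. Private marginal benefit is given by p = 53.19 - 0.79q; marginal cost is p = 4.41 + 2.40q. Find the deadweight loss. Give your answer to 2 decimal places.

Market equilibrium (private): 4.41 + 2.40q = 53.19 - 0.79q → q_m = 15.2915.
Social marginal benefit = demand + MEB = 65.45 - 0.59q.
Set SMB = MC: 65.45 - 0.59q = 4.41 + 2.40q → q* = 20.4147.
The loss is the area between SMB and MC from q* to q_m; with linear curves that's a triangle of height MEB(q_m).
DWL = ½ × 5.1232 × 15.3183 = 39.2394.

DWL = 39.24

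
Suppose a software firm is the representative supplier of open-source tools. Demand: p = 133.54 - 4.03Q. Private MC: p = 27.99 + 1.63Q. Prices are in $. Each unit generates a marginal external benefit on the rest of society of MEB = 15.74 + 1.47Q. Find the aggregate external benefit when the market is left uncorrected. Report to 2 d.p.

Market equilibrium (private): 27.99 + 1.63Q = 133.54 - 4.03Q → Q_m = 18.6484.
Total external benefit = ∫₀^{Q_m} (15.74 + 1.47Q) dQ = 15.74×18.6484 + ½×1.47×18.6484² = 549.1315.

$549.13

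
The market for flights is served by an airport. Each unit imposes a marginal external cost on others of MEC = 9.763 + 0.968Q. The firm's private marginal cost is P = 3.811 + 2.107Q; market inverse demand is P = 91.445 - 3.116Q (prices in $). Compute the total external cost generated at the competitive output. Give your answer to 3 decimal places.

$300.063

Market equilibrium (private): 3.811 + 2.107Q = 91.445 - 3.116Q → Q_m = 16.7785.
Total external cost = ∫₀^{Q_m} (9.763 + 0.968Q) dQ = 9.763×16.7785 + ½×0.968×16.7785² = 300.0632.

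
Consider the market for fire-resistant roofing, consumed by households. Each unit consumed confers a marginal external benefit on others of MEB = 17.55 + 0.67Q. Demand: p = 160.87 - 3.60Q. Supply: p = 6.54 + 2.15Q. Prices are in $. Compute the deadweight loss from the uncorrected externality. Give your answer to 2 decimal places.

DWL = $124.27

Market equilibrium (private): 6.54 + 2.15Q = 160.87 - 3.60Q → Q_m = 26.8400.
Social marginal benefit = demand + MEB = 178.42 - 2.93Q.
Set SMB = MC: 178.42 - 2.93Q = 6.54 + 2.15Q → Q* = 33.8346.
Height of the DWL triangle at Q_m is SMB(Q_m) − MC(Q_m) = MEB(Q_m) = 35.5328.
DWL = ½ × 6.9946 × 35.5328 = 124.2689.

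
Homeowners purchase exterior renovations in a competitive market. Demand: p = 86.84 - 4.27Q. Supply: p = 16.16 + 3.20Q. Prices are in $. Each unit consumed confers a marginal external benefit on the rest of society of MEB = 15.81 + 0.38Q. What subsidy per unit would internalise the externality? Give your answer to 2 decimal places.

Social marginal benefit = demand + MEB = 102.65 - 3.89Q.
Set SMB = MC: 102.65 - 3.89Q = 16.16 + 3.20Q → Q* = 12.1989.
The Pigouvian subsidy equals MEB at Q*: 15.81 + 0.38×12.1989 = 20.4456.

subsidy = $20.45 per unit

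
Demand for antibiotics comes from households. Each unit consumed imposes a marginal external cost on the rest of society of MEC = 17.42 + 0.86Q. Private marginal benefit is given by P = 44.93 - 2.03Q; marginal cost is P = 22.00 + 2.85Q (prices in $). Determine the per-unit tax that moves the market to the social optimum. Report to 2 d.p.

Social marginal benefit = demand − MEC = 27.51 - 2.89Q.
Set SMB = MC: 27.51 - 2.89Q = 22.00 + 2.85Q → Q* = 0.9599.
The Pigouvian tax equals MEC at Q*: 17.42 + 0.86×0.9599 = 18.2455.

tax = $18.25 per unit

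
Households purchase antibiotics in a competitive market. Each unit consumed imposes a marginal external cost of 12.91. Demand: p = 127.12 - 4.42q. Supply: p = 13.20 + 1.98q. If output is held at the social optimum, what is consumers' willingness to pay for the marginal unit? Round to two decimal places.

P = 57.36

Social marginal benefit = demand − MEC = 114.21 - 4.42q.
Set SMB = MC: 114.21 - 4.42q = 13.20 + 1.98q → q* = 15.7828.
Consumer price on the demand curve at q*: 127.12 − 4.42×15.7828 = 57.3600.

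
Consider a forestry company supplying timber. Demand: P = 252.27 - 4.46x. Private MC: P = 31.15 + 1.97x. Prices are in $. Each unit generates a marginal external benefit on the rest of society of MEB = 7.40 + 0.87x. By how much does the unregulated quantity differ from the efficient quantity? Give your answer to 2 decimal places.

Market equilibrium (private): 31.15 + 1.97x = 252.27 - 4.46x → x_m = 34.3888.
Social marginal cost = private MC − MEB = 23.75 + 1.10x.
Set SMC = demand: 23.75 + 1.10x = 252.27 - 4.46x → x* = 41.1007.
Gap = |34.3888 − 41.1007| = 6.7119.

6.71 units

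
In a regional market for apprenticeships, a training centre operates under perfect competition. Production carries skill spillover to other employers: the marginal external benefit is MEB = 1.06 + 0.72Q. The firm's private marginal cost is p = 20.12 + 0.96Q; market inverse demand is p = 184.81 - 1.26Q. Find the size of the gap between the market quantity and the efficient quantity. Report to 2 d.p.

Market equilibrium (private): 20.12 + 0.96Q = 184.81 - 1.26Q → Q_m = 74.1847.
Social marginal cost = private MC − MEB = 19.06 + 0.24Q.
Set SMC = demand: 19.06 + 0.24Q = 184.81 - 1.26Q → Q* = 110.5000.
Gap = |74.1847 − 110.5000| = 36.3153.

36.32 units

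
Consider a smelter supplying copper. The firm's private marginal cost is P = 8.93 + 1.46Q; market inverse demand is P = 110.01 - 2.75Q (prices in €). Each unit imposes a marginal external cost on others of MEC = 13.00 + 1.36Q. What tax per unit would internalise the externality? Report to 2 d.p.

Social marginal cost = private MC + MEC = 21.93 + 2.82Q.
Set SMC = demand: 21.93 + 2.82Q = 110.01 - 2.75Q → Q* = 15.8133.
The Pigouvian tax equals MEC at Q*: 13.00 + 1.36×15.8133 = 34.5061.

tax = €34.51 per unit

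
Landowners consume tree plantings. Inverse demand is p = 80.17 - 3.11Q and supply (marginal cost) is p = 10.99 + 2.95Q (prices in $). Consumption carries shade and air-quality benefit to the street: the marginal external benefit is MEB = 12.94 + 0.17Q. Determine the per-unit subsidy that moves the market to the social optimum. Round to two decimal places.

Social marginal benefit = demand + MEB = 93.11 - 2.94Q.
Set SMB = MC: 93.11 - 2.94Q = 10.99 + 2.95Q → Q* = 13.9423.
The Pigouvian subsidy equals MEB at Q*: 12.94 + 0.17×13.9423 = 15.3102.

subsidy = $15.31 per unit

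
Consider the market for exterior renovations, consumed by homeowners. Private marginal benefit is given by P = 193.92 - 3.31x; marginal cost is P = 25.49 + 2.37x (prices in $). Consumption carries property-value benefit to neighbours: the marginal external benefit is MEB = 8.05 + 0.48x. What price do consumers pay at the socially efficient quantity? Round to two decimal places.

P = $81.58

Social marginal benefit = demand + MEB = 201.97 - 2.83x.
Set SMB = MC: 201.97 - 2.83x = 25.49 + 2.37x → x* = 33.9385.
Consumer price on the demand curve at x*: 193.92 − 3.31×33.9385 = 81.5836.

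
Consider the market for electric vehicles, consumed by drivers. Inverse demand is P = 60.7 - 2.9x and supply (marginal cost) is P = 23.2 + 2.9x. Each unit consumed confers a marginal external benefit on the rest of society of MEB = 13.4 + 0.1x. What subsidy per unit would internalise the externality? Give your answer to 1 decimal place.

subsidy = 14.3 per unit

Social marginal benefit = demand + MEB = 74.1 - 2.8x.
Set SMB = MC: 74.1 - 2.8x = 23.2 + 2.9x → x* = 8.9298.
The Pigouvian subsidy equals MEB at x*: 13.4 + 0.1×8.9298 = 14.2930.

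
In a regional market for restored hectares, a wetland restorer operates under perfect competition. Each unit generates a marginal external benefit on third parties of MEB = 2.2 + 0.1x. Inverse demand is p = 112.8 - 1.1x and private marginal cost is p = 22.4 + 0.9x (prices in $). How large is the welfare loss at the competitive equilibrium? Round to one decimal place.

DWL = $11.9

Market equilibrium (private): 22.4 + 0.9x = 112.8 - 1.1x → x_m = 45.2000.
Social marginal cost = private MC − MEB = 20.2 + 0.8x.
Set SMC = demand: 20.2 + 0.8x = 112.8 - 1.1x → x* = 48.7368.
Height of the DWL triangle at x_m is demand(x_m) − SMC(x_m) = MEB(x_m) = 6.7200.
DWL = ½ × 3.5368 × 6.7200 = 11.8836.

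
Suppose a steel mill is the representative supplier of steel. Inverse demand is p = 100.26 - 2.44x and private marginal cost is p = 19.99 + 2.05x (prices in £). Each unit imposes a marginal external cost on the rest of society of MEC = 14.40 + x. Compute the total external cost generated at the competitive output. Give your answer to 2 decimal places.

£417.24

Market equilibrium (private): 19.99 + 2.05x = 100.26 - 2.44x → x_m = 17.8775.
Total external cost = ∫₀^{x_m} (14.40 + 1.00x) dx = 14.40×17.8775 + ½×1.00×17.8775² = 417.2385.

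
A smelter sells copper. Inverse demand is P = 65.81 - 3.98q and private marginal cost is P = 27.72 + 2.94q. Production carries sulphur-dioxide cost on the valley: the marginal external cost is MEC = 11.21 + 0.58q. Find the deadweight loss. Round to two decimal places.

DWL = 13.83

Market equilibrium (private): 27.72 + 2.94q = 65.81 - 3.98q → q_m = 5.5043.
Social marginal cost = private MC + MEC = 38.93 + 3.52q.
Set SMC = demand: 38.93 + 3.52q = 65.81 - 3.98q → q* = 3.5840.
Height of the DWL triangle at q_m is SMC(q_m) − demand(q_m) = MEC(q_m) = 14.4025.
DWL = ½ × 1.9203 × 14.4025 = 13.8286.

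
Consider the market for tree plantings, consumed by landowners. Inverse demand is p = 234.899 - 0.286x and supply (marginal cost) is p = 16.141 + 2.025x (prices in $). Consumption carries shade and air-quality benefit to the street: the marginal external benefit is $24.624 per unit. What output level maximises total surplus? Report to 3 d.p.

Social marginal benefit = demand + MEB = 259.523 - 0.286x.
Set SMB = MC: 259.523 - 0.286x = 16.141 + 2.025x → x* = 105.3146.

x* = 105.315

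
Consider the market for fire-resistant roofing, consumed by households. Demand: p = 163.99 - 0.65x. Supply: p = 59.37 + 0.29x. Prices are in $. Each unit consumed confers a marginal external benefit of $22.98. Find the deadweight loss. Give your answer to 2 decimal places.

Market equilibrium (private): 59.37 + 0.29x = 163.99 - 0.65x → x_m = 111.2979.
Social marginal benefit = demand + MEB = 186.97 - 0.65x.
Set SMB = MC: 186.97 - 0.65x = 59.37 + 0.29x → x* = 135.7447.
Between x* and x_m the wedge SMB − MC runs linearly from 0 to MEB(x_m), so the loss is a triangle.
DWL = ½ × 24.4468 × 22.9800 = 280.8937.

DWL = $280.89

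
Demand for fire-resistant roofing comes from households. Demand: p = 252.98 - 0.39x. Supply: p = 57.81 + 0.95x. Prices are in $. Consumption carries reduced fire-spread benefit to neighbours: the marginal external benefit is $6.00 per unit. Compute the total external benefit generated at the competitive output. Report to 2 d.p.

$873.90

Market equilibrium (private): 57.81 + 0.95x = 252.98 - 0.39x → x_m = 145.6493.
Total external benefit = MEB × x_m = 6.00 × 145.6493 = 873.8958.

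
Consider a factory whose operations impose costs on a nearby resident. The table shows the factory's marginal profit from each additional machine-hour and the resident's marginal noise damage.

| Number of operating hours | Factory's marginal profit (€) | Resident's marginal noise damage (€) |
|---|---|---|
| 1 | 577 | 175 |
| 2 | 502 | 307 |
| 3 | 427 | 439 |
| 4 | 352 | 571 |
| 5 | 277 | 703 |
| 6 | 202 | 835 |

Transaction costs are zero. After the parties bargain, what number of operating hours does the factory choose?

2

Bargaining reaches the level where marginal profit last exceeds marginal noise damage.
That holds through level 2 (502 ≥ 307) but not at 3 (427 < 439).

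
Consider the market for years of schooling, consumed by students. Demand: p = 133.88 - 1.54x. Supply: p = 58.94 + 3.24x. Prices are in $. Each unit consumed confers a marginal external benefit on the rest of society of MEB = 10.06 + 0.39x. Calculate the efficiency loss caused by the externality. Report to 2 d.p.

DWL = $29.80

Market equilibrium (private): 58.94 + 3.24x = 133.88 - 1.54x → x_m = 15.6778.
Social marginal benefit = demand + MEB = 143.94 - 1.15x.
Set SMB = MC: 143.94 - 1.15x = 58.94 + 3.24x → x* = 19.3622.
The welfare-loss triangle has base |x_m − x*| and height MEB(x_m) (the vertical gap between SMB and MC is zero at x* and MEB at x_m).
DWL = ½ × 3.6844 × 16.1744 = 29.7965.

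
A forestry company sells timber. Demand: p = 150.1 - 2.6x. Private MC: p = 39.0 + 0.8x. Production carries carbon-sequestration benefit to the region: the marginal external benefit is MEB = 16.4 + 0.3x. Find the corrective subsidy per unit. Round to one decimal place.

subsidy = 28.7 per unit

Social marginal cost = private MC − MEB = 22.6 + 0.5x.
Set SMC = demand: 22.6 + 0.5x = 150.1 - 2.6x → x* = 41.1290.
The Pigouvian subsidy equals MEB at x*: 16.4 + 0.3×41.1290 = 28.7387.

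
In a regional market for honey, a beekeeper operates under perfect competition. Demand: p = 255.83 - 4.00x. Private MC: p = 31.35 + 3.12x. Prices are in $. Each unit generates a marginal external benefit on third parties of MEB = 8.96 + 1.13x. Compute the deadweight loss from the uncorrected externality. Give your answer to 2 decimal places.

Market equilibrium (private): 31.35 + 3.12x = 255.83 - 4.00x → x_m = 31.5281.
Social marginal cost = private MC − MEB = 22.39 + 1.99x.
Set SMC = demand: 22.39 + 1.99x = 255.83 - 4.00x → x* = 38.9716.
Between x* and x_m the wedge demand − SMC runs linearly from 0 to MEB(x_m), so the loss is a triangle.
DWL = ½ × 7.4435 × 44.5867 = 165.9406.

DWL = $165.94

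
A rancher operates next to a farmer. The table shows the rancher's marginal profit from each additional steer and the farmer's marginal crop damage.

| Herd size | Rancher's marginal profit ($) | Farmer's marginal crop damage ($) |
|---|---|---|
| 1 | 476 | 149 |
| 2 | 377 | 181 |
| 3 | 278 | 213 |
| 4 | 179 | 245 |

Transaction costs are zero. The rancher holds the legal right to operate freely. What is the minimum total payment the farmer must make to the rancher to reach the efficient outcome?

Left alone the rancher would choose level 4 (marginal profit stays positive).
Efficient level: k* = 3 (marginal profit ≥ marginal crop damage through 3).
The farmer must at least cover the rancher's forgone profit from cutting 4→3: 179 = 179.

$179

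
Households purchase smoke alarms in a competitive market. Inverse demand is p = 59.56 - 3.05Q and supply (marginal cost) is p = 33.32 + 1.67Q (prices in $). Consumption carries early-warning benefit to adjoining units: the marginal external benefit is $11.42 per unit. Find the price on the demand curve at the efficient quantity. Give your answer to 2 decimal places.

P = $35.22

Social marginal benefit = demand + MEB = 70.98 - 3.05Q.
Set SMB = MC: 70.98 - 3.05Q = 33.32 + 1.67Q → Q* = 7.9788.
Consumer price on the demand curve at Q*: 59.56 − 3.05×7.9788 = 35.2247.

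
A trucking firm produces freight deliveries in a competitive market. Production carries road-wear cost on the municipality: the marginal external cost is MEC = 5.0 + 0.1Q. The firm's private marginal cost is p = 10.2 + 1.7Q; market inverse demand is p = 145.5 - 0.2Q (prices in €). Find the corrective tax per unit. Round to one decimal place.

Social marginal cost = private MC + MEC = 15.2 + 1.8Q.
Set SMC = demand: 15.2 + 1.8Q = 145.5 - 0.2Q → Q* = 65.1500.
The Pigouvian tax equals MEC at Q*: 5.0 + 0.1×65.1500 = 11.5150.

tax = €11.5 per unit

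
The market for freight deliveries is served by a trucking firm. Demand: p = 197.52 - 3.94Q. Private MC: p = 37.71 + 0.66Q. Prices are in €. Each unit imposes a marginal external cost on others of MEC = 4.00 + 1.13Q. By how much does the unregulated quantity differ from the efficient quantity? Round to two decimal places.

7.55 units

Market equilibrium (private): 37.71 + 0.66Q = 197.52 - 3.94Q → Q_m = 34.7413.
Social marginal cost = private MC + MEC = 41.71 + 1.79Q.
Set SMC = demand: 41.71 + 1.79Q = 197.52 - 3.94Q → Q* = 27.1920.
Gap = |34.7413 − 27.1920| = 7.5493.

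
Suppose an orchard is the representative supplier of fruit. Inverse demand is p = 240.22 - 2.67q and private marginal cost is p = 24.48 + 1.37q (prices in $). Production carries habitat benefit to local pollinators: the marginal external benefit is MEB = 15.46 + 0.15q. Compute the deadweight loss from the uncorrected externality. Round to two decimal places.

Market equilibrium (private): 24.48 + 1.37q = 240.22 - 2.67q → q_m = 53.4010.
Social marginal cost = private MC − MEB = 9.02 + 1.22q.
Set SMC = demand: 9.02 + 1.22q = 240.22 - 2.67q → q* = 59.4344.
Height of the DWL triangle at q_m is demand(q_m) − SMC(q_m) = MEB(q_m) = 23.4701.
DWL = ½ × 6.0334 × 23.4701 = 70.8023.

DWL = $70.80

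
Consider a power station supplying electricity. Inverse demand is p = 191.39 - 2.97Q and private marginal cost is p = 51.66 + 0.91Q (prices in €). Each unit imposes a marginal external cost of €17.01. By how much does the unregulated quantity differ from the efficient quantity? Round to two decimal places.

4.38 units

Market equilibrium (private): 51.66 + 0.91Q = 191.39 - 2.97Q → Q_m = 36.0129.
Social marginal cost = private MC + MEC = 68.67 + 0.91Q.
Set SMC = demand: 68.67 + 0.91Q = 191.39 - 2.97Q → Q* = 31.6289.
Gap = |36.0129 − 31.6289| = 4.3840.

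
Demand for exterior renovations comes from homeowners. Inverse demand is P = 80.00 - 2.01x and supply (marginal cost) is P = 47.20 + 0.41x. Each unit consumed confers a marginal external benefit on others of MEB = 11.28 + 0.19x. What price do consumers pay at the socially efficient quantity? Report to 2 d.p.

P = 40.27

Social marginal benefit = demand + MEB = 91.28 - 1.82x.
Set SMB = MC: 91.28 - 1.82x = 47.20 + 0.41x → x* = 19.7668.
Consumer price on the demand curve at x*: 80.00 − 2.01×19.7668 = 40.2687.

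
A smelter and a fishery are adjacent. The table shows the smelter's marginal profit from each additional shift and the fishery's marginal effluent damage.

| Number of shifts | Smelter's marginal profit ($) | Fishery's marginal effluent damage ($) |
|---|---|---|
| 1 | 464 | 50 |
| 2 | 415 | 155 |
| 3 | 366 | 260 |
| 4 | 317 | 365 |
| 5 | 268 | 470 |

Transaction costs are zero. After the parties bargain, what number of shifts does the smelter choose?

Bargaining reaches the level where marginal profit last exceeds marginal effluent damage.
That holds through level 3 (366 ≥ 260) but not at 4 (317 < 365).

3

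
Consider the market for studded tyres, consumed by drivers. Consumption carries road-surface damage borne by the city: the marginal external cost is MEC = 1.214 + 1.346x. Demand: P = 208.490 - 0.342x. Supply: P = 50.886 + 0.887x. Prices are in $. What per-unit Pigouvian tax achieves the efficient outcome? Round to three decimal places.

tax = $82.962 per unit

Social marginal benefit = demand − MEC = 207.276 - 1.688x.
Set SMB = MC: 207.276 - 1.688x = 50.886 + 0.887x → x* = 60.7340.
The Pigouvian tax equals MEC at x*: 1.214 + 1.346×60.7340 = 82.9620.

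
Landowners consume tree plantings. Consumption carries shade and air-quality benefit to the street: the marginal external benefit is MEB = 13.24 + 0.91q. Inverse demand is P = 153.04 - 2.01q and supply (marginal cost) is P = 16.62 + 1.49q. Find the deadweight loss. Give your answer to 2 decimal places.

Market equilibrium (private): 16.62 + 1.49q = 153.04 - 2.01q → q_m = 38.9771.
Social marginal benefit = demand + MEB = 166.28 - 1.10q.
Set SMB = MC: 166.28 - 1.10q = 16.62 + 1.49q → q* = 57.7838.
Height of the DWL triangle at q_m is SMB(q_m) − MC(q_m) = MEB(q_m) = 48.7092.
DWL = ½ × 18.8067 × 48.7092 = 458.0297.

DWL = 458.03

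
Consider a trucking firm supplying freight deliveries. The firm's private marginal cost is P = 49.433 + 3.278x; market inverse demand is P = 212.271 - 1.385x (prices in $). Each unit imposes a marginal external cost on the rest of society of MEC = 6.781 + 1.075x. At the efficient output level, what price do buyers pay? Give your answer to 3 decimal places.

P = $174.603

Social marginal cost = private MC + MEC = 56.214 + 4.353x.
Set SMC = demand: 56.214 + 4.353x = 212.271 - 1.385x → x* = 27.1971.
Consumer price on the demand curve at x*: 212.271 − 1.385×27.1971 = 174.6030.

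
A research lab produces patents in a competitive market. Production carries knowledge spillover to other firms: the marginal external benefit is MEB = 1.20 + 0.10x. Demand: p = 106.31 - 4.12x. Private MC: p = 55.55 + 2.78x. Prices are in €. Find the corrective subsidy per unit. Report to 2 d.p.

subsidy = €1.96 per unit

Social marginal cost = private MC − MEB = 54.35 + 2.68x.
Set SMC = demand: 54.35 + 2.68x = 106.31 - 4.12x → x* = 7.6412.
The Pigouvian subsidy equals MEB at x*: 1.20 + 0.10×7.6412 = 1.9641.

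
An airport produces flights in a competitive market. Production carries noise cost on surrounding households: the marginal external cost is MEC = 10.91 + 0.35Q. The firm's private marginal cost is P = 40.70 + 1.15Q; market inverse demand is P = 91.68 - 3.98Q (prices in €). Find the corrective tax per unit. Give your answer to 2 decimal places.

Social marginal cost = private MC + MEC = 51.61 + 1.50Q.
Set SMC = demand: 51.61 + 1.50Q = 91.68 - 3.98Q → Q* = 7.3120.
The Pigouvian tax equals MEC at Q*: 10.91 + 0.35×7.3120 = 13.4692.

tax = €13.47 per unit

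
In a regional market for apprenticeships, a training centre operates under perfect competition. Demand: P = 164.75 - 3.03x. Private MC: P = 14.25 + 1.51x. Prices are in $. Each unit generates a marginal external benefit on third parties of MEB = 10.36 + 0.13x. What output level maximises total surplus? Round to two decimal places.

x* = 36.48

Social marginal cost = private MC − MEB = 3.89 + 1.38x.
Set SMC = demand: 3.89 + 1.38x = 164.75 - 3.03x → x* = 36.4762.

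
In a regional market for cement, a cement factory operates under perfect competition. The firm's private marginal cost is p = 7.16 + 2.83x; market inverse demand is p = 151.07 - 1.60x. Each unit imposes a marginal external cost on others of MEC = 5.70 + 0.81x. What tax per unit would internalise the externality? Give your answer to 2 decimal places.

Social marginal cost = private MC + MEC = 12.86 + 3.64x.
Set SMC = demand: 12.86 + 3.64x = 151.07 - 1.60x → x* = 26.3760.
The Pigouvian tax equals MEC at x*: 5.70 + 0.81×26.3760 = 27.0646.

tax = 27.06 per unit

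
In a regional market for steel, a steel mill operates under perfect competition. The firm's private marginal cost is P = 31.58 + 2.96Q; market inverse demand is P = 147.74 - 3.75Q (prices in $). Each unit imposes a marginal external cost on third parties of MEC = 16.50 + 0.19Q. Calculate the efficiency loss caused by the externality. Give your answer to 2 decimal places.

Market equilibrium (private): 31.58 + 2.96Q = 147.74 - 3.75Q → Q_m = 17.3115.
Social marginal cost = private MC + MEC = 48.08 + 3.15Q.
Set SMC = demand: 48.08 + 3.15Q = 147.74 - 3.75Q → Q* = 14.4435.
The welfare-loss triangle has base |Q_m − Q*| and height MEC(Q_m) (the vertical gap between SMC and demand is zero at Q* and MEC at Q_m).
DWL = ½ × 2.8680 × 19.7892 = 28.3777.

DWL = $28.38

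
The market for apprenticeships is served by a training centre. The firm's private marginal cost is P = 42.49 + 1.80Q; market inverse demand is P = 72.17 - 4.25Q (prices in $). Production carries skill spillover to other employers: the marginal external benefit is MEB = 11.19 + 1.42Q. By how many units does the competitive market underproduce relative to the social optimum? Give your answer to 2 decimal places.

3.92 units

Market equilibrium (private): 42.49 + 1.80Q = 72.17 - 4.25Q → Q_m = 4.9058.
Social marginal cost = private MC − MEB = 31.30 + 0.38Q.
Set SMC = demand: 31.30 + 0.38Q = 72.17 - 4.25Q → Q* = 8.8272.
Gap = |4.9058 − 8.8272| = 3.9214.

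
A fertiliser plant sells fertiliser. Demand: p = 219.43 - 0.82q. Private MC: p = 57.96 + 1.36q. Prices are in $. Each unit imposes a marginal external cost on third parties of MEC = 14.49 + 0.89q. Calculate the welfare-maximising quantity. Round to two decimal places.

q* = 47.88

Social marginal cost = private MC + MEC = 72.45 + 2.25q.
Set SMC = demand: 72.45 + 2.25q = 219.43 - 0.82q → q* = 47.8762.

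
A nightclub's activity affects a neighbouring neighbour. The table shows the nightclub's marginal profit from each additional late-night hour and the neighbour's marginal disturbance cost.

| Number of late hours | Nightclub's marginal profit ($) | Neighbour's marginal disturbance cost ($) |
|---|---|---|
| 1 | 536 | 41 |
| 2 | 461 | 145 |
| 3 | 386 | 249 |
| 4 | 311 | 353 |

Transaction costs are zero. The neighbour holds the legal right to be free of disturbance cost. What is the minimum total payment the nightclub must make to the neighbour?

Efficient level: marginal profit ≥ marginal disturbance cost through level 3, so k* = 3.
With the neighbour holding the right, the nightclub must at least compensate total damage at k*: 41 + 145 + 249 = 435.

$435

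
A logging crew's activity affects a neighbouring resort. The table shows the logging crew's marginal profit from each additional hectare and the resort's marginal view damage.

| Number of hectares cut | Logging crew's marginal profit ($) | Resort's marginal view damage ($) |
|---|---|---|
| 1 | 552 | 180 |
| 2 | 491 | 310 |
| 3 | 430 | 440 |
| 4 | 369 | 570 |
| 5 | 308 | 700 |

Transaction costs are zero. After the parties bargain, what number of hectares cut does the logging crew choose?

2

Bargaining reaches the level where marginal profit last exceeds marginal view damage.
That holds through level 2 (491 ≥ 310) but not at 3 (430 < 440).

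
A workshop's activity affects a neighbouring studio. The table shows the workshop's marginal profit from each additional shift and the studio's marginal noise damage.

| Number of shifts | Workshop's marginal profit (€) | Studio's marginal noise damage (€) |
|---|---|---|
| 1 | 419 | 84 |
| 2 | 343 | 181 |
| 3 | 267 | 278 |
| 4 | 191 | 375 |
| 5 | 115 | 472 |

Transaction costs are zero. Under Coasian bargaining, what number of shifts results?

2

Bargaining reaches the level where marginal profit last exceeds marginal noise damage.
That holds through level 2 (343 ≥ 181) but not at 3 (267 < 278).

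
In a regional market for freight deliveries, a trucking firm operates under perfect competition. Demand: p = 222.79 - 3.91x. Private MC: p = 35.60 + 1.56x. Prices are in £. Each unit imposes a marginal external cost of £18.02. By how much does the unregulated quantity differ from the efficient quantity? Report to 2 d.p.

3.29 units

Market equilibrium (private): 35.60 + 1.56x = 222.79 - 3.91x → x_m = 34.2212.
Social marginal cost = private MC + MEC = 53.62 + 1.56x.
Set SMC = demand: 53.62 + 1.56x = 222.79 - 3.91x → x* = 30.9269.
Gap = |34.2212 − 30.9269| = 3.2943.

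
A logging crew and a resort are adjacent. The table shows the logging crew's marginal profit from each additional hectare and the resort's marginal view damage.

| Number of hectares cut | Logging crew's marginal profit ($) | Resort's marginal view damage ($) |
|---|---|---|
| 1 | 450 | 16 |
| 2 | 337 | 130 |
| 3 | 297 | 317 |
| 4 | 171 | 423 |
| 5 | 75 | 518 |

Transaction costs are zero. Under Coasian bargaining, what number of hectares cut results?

Bargaining reaches the level where marginal profit last exceeds marginal view damage.
That holds through level 2 (337 ≥ 130) but not at 3 (297 < 317).

2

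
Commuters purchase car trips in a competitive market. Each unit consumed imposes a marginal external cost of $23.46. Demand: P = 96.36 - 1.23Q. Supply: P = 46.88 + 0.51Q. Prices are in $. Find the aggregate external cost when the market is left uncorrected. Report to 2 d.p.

$667.13

Market equilibrium (private): 46.88 + 0.51Q = 96.36 - 1.23Q → Q_m = 28.4368.
Total external cost = MEC × Q_m = 23.46 × 28.4368 = 667.1273.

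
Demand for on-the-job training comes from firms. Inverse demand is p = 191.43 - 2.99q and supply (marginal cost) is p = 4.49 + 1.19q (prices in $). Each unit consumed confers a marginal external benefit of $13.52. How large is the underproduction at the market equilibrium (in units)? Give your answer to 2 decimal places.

Market equilibrium (private): 4.49 + 1.19q = 191.43 - 2.99q → q_m = 44.7225.
Social marginal benefit = demand + MEB = 204.95 - 2.99q.
Set SMB = MC: 204.95 - 2.99q = 4.49 + 1.19q → q* = 47.9569.
Gap = |44.7225 − 47.9569| = 3.2344.

3.23 units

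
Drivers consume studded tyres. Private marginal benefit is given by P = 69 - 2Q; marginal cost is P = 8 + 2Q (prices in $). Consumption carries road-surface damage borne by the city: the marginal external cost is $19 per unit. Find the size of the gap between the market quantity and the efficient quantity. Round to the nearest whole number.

5 units

Market equilibrium (private): 8 + 2Q = 69 - 2Q → Q_m = 15.2500.
Social marginal benefit = demand − MEC = 50 - 2Q.
Set SMB = MC: 50 - 2Q = 8 + 2Q → Q* = 10.5000.
Gap = |15.2500 − 10.5000| = 4.7500.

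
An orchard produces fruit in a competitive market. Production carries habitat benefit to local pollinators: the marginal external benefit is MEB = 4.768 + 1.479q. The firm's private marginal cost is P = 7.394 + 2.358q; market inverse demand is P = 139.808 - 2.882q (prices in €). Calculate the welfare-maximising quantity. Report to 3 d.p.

q* = 36.475

Social marginal cost = private MC − MEB = 2.626 + 0.879q.
Set SMC = demand: 2.626 + 0.879q = 139.808 - 2.882q → q* = 36.4749.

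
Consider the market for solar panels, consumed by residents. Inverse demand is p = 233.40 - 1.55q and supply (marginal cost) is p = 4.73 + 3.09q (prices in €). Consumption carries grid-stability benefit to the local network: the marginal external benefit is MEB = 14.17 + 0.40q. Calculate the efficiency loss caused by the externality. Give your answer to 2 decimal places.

Market equilibrium (private): 4.73 + 3.09q = 233.40 - 1.55q → q_m = 49.2823.
Social marginal benefit = demand + MEB = 247.57 - 1.15q.
Set SMB = MC: 247.57 - 1.15q = 4.73 + 3.09q → q* = 57.2736.
Between q* and q_m the wedge SMB − MC runs linearly from 0 to MEB(q_m), so the loss is a triangle.
DWL = ½ × 7.9913 × 33.8829 = 135.3842.

DWL = €135.38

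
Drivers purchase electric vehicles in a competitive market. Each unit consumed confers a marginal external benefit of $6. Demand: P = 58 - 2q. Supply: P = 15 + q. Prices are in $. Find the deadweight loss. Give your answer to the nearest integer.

Market equilibrium (private): 15 + q = 58 - 2q → q_m = 14.3333.
Social marginal benefit = demand + MEB = 64 - 2q.
Set SMB = MC: 64 - 2q = 15 + q → q* = 16.3333.
Height of the DWL triangle at q_m is SMB(q_m) − MC(q_m) = MEB(q_m) = 6.0000.
DWL = ½ × 2.0000 × 6.0000 = 6.0000.

DWL = $6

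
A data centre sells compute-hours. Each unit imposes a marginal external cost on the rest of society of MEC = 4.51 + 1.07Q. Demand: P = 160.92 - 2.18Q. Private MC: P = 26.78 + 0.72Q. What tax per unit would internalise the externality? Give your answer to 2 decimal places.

Social marginal cost = private MC + MEC = 31.29 + 1.79Q.
Set SMC = demand: 31.29 + 1.79Q = 160.92 - 2.18Q → Q* = 32.6524.
The Pigouvian tax equals MEC at Q*: 4.51 + 1.07×32.6524 = 39.4481.

tax = 39.45 per unit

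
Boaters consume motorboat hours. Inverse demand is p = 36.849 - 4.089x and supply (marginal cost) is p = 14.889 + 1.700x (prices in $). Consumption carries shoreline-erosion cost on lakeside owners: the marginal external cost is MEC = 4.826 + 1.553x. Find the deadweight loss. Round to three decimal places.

Market equilibrium (private): 14.889 + 1.700x = 36.849 - 4.089x → x_m = 3.7934.
Social marginal benefit = demand − MEC = 32.023 - 5.642x.
Set SMB = MC: 32.023 - 5.642x = 14.889 + 1.700x → x* = 2.3337.
The welfare-loss triangle has base |x_m − x*| and height MEC(x_m) (the vertical gap between SMB and MC is zero at x* and MEC at x_m).
DWL = ½ × 1.4597 × 10.7172 = 7.8219.

DWL = $7.822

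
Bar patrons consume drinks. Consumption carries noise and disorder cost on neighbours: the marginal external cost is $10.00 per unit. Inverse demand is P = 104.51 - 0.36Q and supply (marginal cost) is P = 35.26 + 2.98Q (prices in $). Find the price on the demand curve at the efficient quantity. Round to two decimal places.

Social marginal benefit = demand − MEC = 94.51 - 0.36Q.
Set SMB = MC: 94.51 - 0.36Q = 35.26 + 2.98Q → Q* = 17.7395.
Consumer price on the demand curve at Q*: 104.51 − 0.36×17.7395 = 98.1238.

P = $98.12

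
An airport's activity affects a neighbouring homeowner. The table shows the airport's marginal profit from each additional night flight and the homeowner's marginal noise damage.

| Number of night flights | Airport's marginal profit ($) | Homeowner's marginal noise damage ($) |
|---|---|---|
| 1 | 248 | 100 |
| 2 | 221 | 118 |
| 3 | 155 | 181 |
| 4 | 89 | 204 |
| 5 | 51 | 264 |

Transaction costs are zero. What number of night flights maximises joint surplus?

Bargaining reaches the level where marginal profit last exceeds marginal noise damage.
That holds through level 2 (221 ≥ 118) but not at 3 (155 < 181).

2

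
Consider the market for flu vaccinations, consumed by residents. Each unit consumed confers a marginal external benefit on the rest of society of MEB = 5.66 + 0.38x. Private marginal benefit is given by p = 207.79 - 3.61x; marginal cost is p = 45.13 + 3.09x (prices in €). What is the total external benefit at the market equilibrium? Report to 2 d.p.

Market equilibrium (private): 45.13 + 3.09x = 207.79 - 3.61x → x_m = 24.2776.
Total external benefit = ∫₀^{x_m} (5.66 + 0.38x) dx = 5.66×24.2776 + ½×0.38×24.2776² = 249.3976.

€249.40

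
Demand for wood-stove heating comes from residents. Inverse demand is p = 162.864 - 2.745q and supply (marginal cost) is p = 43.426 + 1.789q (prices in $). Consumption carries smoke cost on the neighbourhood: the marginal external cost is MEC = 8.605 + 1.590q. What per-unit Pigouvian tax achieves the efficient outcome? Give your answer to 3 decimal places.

Social marginal benefit = demand − MEC = 154.259 - 4.335q.
Set SMB = MC: 154.259 - 4.335q = 43.426 + 1.789q → q* = 18.0981.
The Pigouvian tax equals MEC at q*: 8.605 + 1.590×18.0981 = 37.3810.

tax = $37.381 per unit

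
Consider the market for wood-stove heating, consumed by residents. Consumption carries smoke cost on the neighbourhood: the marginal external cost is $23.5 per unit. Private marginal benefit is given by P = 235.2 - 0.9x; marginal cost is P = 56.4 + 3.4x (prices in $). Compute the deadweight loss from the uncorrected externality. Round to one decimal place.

Market equilibrium (private): 56.4 + 3.4x = 235.2 - 0.9x → x_m = 41.5814.
Social marginal benefit = demand − MEC = 211.7 - 0.9x.
Set SMB = MC: 211.7 - 0.9x = 56.4 + 3.4x → x* = 36.1163.
The loss is the area between SMB and MC from x* to x_m; with linear curves that's a triangle of height MEC(x_m).
DWL = ½ × 5.4651 × 23.5000 = 64.2149.

DWL = $64.2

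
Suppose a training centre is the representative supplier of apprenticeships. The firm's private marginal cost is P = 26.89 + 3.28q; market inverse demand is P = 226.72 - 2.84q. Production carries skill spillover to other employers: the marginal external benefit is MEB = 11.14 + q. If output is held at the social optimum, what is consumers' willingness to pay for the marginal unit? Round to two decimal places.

Social marginal cost = private MC − MEB = 15.75 + 2.28q.
Set SMC = demand: 15.75 + 2.28q = 226.72 - 2.84q → q* = 41.2051.
Consumer price on the demand curve at q*: 226.72 − 2.84×41.2051 = 109.6975.

P = 109.70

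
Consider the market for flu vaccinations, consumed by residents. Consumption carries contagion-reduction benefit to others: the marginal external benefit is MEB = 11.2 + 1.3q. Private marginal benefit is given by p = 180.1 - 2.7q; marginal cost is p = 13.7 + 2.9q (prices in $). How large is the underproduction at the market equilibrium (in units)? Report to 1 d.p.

11.6 units

Market equilibrium (private): 13.7 + 2.9q = 180.1 - 2.7q → q_m = 29.7143.
Social marginal benefit = demand + MEB = 191.3 - 1.4q.
Set SMB = MC: 191.3 - 1.4q = 13.7 + 2.9q → q* = 41.3023.
Gap = |29.7143 − 41.3023| = 11.5880.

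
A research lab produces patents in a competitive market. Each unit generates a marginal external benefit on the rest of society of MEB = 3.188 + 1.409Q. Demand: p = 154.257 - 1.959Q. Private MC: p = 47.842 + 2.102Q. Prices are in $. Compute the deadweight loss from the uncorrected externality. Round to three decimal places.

Market equilibrium (private): 47.842 + 2.102Q = 154.257 - 1.959Q → Q_m = 26.2041.
Social marginal cost = private MC − MEB = 44.654 + 0.693Q.
Set SMC = demand: 44.654 + 0.693Q = 154.257 - 1.959Q → Q* = 41.3284.
The loss is the area between SMC and demand from Q* to Q_m; with linear curves that's a triangle of height MEB(Q_m).
DWL = ½ × 15.1243 × 40.1096 = 303.3148.

DWL = $303.315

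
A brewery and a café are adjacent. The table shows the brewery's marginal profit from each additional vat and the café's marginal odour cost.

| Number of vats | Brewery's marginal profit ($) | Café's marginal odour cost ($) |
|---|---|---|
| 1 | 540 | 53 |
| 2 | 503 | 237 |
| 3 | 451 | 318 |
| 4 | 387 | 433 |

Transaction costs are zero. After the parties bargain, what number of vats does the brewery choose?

Bargaining reaches the level where marginal profit last exceeds marginal odour cost.
That holds through level 3 (451 ≥ 318) but not at 4 (387 < 433).

3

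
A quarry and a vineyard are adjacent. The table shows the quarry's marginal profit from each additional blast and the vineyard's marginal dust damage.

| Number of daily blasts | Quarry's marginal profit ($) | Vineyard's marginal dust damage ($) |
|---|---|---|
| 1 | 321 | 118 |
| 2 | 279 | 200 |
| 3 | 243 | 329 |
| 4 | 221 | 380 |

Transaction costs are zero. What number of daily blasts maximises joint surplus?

Bargaining reaches the level where marginal profit last exceeds marginal dust damage.
That holds through level 2 (279 ≥ 200) but not at 3 (243 < 329).

2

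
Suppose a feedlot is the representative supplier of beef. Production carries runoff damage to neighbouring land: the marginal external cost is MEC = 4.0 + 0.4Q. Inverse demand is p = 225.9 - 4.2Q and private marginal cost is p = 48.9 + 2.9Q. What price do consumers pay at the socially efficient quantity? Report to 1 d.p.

Social marginal cost = private MC + MEC = 52.9 + 3.3Q.
Set SMC = demand: 52.9 + 3.3Q = 225.9 - 4.2Q → Q* = 23.0667.
Consumer price on the demand curve at Q*: 225.9 − 4.2×23.0667 = 129.0199.

P = 129.0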